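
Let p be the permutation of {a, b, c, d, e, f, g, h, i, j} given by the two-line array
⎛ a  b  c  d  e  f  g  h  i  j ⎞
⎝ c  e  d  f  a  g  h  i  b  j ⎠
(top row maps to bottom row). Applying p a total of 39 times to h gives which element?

e

Tracing h → i → … returns to h after 9 steps, so h lies in a 9-cycle (a, c, d, f, g, h, i, b, e).
Powers repeat with period 9 on this cycle, and 39 mod 9 = 3, so p^39(h) = p^3(h).
Stepping 3 places around the cycle: h → i → b → e.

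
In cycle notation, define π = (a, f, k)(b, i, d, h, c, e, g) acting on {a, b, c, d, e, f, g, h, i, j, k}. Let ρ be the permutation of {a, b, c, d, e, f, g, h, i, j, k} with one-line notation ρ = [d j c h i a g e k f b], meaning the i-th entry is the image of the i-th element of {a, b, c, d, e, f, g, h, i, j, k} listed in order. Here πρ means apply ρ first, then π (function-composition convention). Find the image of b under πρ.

j

ρ(b) = j, then π(j) = j; composing gives (πρ)(b) = j.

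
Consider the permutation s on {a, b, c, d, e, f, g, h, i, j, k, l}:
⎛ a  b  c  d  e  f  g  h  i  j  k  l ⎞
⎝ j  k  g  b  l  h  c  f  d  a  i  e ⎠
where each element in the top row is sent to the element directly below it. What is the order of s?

The disjoint-cycle form of s has cycle lengths 4, 2, 2, 2, 2.
The order of s is the least common multiple of its cycle lengths: lcm(4, 2, 2, 2, 2) = 4.

4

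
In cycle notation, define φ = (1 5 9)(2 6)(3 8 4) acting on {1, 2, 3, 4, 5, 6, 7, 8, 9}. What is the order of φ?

The disjoint cycles have lengths 3, 3, 2, 1.
Since disjoint cycles commute, ord(φ) = lcm(3, 3, 2) = 6.

6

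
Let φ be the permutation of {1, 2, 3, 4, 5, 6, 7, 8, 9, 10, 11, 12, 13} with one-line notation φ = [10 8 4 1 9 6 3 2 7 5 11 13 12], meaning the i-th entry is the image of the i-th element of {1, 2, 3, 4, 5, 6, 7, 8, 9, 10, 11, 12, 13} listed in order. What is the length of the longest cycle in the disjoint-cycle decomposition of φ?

7

Decomposing into disjoint cycles gives (1 10 5 9 7 3 4)(2 8)(12 13); the longest has length 7.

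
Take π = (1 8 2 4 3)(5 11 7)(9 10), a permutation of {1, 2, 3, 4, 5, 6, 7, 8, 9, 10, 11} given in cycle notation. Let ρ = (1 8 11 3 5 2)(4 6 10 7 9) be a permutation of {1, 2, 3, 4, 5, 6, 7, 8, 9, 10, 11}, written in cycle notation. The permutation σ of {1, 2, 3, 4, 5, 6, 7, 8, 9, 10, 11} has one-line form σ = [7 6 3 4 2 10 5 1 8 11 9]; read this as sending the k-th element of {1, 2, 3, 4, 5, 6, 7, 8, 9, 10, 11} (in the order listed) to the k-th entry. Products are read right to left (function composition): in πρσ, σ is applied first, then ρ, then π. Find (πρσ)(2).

(πρσ)(2) = π(ρ(σ(2))). σ(2) = 6, then ρ(6) = 10, then π(10) = 9, so the result is 9.

9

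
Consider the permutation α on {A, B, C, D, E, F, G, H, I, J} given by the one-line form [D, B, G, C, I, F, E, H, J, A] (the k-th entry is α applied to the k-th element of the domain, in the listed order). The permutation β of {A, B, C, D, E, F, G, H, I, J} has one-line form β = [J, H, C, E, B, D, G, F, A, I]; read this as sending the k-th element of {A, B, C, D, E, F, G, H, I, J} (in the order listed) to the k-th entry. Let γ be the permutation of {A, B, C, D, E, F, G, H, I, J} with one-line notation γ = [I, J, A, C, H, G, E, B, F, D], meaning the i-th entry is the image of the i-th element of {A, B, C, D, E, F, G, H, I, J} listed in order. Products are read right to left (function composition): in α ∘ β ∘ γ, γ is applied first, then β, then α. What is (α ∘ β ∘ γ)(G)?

B

Chase G: γ(G) = E; β(E) = B; α(B) = B. Hence (α ∘ β ∘ γ)(G) = B.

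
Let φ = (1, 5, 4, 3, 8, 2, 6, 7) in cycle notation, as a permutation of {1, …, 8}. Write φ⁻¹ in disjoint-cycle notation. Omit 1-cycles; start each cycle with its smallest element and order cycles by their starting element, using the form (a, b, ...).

If φ sends a → b within a cycle, φ⁻¹ sends b → a; equivalently, reverse each cycle.
After reversing and putting each cycle's least element first, φ⁻¹ = (1, 7, 6, 2, 8, 3, 4, 5).

(1, 7, 6, 2, 8, 3, 4, 5)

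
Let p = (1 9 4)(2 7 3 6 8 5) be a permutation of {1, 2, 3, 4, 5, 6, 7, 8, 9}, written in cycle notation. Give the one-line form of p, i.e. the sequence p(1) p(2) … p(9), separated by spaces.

Image by image: 1→9, 2→7, 3→6, 4→1, 5→2, 6→8, 7→3, 8→5, 9→4.
So the one-line form is 9 7 6 1 2 8 3 5 4.

9 7 6 1 2 8 3 5 4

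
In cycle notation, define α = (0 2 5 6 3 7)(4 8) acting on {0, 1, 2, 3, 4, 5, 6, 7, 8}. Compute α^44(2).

6

2 lies in the 6-cycle (0 2 5 6 3 7).
On a 6-cycle, α^6 is the identity, so α^44 = α^2 there (44 ≡ 2 mod 6).
Advancing 2 steps from 2: 2 → 5 → 6.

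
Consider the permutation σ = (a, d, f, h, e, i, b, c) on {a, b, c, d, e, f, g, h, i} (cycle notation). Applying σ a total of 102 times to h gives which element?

d

h lies in the 8-cycle (a, d, f, h, e, i, b, c).
On an 8-cycle, σ^8 is the identity, so σ^102 = σ^6 there (102 ≡ 6 mod 8).
Advancing 6 steps from h: h → e → i → b → c → a → d.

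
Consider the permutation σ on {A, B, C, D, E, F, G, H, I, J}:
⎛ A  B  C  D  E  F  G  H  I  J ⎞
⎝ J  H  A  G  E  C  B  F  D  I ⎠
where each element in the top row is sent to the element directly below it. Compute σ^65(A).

Tracing A → J → … returns to A after 9 steps, so A lies in a 9-cycle (A, J, I, D, G, B, H, F, C).
On a 9-cycle, σ^9 is the identity, so σ^65 = σ^2 there (65 ≡ 2 mod 9).
Advancing 2 steps from A: A → J → I.

I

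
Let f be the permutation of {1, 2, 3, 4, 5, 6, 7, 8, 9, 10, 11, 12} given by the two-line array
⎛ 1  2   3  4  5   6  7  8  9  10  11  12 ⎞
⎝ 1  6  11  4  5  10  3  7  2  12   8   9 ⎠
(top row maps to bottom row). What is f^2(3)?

8

Tracing 3 → 11 → … returns to 3 after 4 steps, so 3 lies in a 4-cycle (3, 11, 8, 7).
Stepping 2 places around the cycle: 3 → 11 → 8.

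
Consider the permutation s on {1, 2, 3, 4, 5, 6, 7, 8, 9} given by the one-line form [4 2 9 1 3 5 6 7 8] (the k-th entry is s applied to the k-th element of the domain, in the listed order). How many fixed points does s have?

The fixed points (elements with s(x) = x) are {2}, so there is 1.

1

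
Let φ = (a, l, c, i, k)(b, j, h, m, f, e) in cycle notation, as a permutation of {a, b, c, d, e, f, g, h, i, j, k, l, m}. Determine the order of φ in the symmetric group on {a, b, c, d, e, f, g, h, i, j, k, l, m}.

30

The cycle type of φ is (6, 5, 1, 1).
The order is lcm(6, 5) = 30.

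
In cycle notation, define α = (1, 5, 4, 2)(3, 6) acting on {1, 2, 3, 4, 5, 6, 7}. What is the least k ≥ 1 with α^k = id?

4

The cycle type of α is (4, 2, 1).
The order is lcm(4, 2) = 4.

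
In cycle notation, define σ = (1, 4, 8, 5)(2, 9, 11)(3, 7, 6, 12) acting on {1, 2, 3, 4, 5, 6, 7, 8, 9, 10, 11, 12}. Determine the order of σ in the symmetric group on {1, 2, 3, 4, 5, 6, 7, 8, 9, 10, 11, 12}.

12

The disjoint cycles have lengths 4, 4, 3, 1.
Since disjoint cycles commute, ord(σ) = lcm(4, 4, 3) = 12.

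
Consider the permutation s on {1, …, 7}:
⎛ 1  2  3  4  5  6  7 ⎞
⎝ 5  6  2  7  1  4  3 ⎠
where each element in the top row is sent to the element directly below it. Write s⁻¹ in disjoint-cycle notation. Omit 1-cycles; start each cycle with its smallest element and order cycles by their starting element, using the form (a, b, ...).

First write s in disjoint cycles: (1, 5)(2, 6, 4, 7, 3).
Reversing each cycle (and rotating so the smallest element leads) gives s⁻¹ = (1, 5)(2, 3, 7, 4, 6).

(1, 5)(2, 3, 7, 4, 6)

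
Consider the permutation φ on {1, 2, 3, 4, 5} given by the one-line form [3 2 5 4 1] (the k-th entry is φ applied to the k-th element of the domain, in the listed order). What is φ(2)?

2

2 is element number 2 of the domain, and entry number 2 of the one-line form is 2, so φ(2) = 2.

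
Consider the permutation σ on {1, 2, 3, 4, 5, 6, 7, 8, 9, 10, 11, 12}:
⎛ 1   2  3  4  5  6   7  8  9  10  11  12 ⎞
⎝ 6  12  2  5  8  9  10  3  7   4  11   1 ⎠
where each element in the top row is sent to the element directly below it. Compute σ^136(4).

2

Tracing 4 → 5 → … returns to 4 after 11 steps, so 4 lies in an 11-cycle (1, 6, 9, 7, 10, 4, 5, 8, 3, 2, 12).
Since the cycle has length 11, σ^136 acts on it the same as σ^4 (136 mod 11 = 4).
Stepping 4 places around the cycle: 4 → 5 → 8 → 3 → 2.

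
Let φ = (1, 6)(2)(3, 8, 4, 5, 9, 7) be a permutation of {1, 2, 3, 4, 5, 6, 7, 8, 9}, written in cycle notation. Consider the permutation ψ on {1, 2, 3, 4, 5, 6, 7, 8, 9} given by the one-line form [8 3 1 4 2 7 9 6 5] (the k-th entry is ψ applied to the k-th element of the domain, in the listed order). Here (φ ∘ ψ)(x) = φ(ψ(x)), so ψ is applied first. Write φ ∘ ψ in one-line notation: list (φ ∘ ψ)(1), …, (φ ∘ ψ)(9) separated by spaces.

4 8 6 5 2 3 7 1 9

For each element, apply ψ then φ: 1 → 8 → 4; 2 → 3 → 8; 3 → 1 → 6; 4 → 4 → 5; 5 → 2 → 2; 6 → 7 → 3; 7 → 9 → 7; 8 → 6 → 1; 9 → 5 → 9.
So φ ∘ ψ in one-line form is 4 8 6 5 2 3 7 1 9.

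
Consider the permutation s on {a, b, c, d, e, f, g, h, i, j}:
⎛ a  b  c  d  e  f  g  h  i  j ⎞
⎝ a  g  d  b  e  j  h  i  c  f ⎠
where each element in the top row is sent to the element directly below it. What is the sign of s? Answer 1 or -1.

1

In disjoint-cycle form the cycle lengths are 6, 2, 1, 1.
A cycle of length ℓ contributes ℓ−1 transpositions, so s is a product of 5 + 1 = 6 transpositions — even.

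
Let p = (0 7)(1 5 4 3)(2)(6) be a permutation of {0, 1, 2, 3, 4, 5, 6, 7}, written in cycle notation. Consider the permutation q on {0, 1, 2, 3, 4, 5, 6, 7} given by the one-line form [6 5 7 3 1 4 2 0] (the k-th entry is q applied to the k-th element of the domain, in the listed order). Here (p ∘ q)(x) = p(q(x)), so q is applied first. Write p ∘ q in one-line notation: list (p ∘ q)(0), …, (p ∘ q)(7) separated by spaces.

For each element, apply q then p: 0 → 6 → 6; 1 → 5 → 4; 2 → 7 → 0; 3 → 3 → 1; 4 → 1 → 5; 5 → 4 → 3; 6 → 2 → 2; 7 → 0 → 7.
So p ∘ q in one-line form is 6 4 0 1 5 3 2 7.

6 4 0 1 5 3 2 7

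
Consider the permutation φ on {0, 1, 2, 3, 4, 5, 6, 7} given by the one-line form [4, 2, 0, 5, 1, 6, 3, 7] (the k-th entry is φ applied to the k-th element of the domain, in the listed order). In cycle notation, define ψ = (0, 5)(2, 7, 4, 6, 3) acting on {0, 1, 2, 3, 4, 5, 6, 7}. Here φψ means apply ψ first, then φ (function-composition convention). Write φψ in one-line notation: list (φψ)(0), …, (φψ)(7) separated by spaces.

For each element, apply ψ then φ: 0 → 5 → 6; 1 → 1 → 2; 2 → 7 → 7; 3 → 2 → 0; 4 → 6 → 3; 5 → 0 → 4; 6 → 3 → 5; 7 → 4 → 1.
Collecting the images, φψ = [6 2 7 0 3 4 5 1].

6 2 7 0 3 4 5 1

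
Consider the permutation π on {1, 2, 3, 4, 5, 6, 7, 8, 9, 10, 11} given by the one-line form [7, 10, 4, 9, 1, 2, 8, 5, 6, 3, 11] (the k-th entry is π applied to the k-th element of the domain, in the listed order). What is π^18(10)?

10

Tracing 10 → 3 → … returns to 10 after 6 steps, so 10 lies in a 6-cycle (2, 10, 3, 4, 9, 6).
On a 6-cycle, π^6 is the identity, so π^18 = π^0 there (18 ≡ 0 mod 6).
So π^18(10) = 10.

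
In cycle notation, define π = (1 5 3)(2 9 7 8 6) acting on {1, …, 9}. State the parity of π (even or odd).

even

The cycle lengths are 5, 3, 1.
A cycle of length ℓ contributes ℓ−1 transpositions, so π is a product of 4 + 2 = 6 transpositions — even.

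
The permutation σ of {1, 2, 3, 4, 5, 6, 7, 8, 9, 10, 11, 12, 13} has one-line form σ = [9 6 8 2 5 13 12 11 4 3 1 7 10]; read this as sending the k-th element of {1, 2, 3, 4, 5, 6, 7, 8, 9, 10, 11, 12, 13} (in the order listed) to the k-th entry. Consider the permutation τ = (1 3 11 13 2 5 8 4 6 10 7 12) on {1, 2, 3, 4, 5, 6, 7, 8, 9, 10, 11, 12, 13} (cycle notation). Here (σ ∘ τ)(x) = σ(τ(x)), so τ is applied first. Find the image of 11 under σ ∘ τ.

τ(11) = 13, then σ(13) = 10; composing gives (σ ∘ τ)(11) = 10.

10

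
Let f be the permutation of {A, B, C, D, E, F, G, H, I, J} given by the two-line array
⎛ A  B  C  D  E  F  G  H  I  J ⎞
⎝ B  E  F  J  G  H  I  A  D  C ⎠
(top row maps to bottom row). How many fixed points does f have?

No element satisfies f(x) = x, so there are 0 fixed points.

0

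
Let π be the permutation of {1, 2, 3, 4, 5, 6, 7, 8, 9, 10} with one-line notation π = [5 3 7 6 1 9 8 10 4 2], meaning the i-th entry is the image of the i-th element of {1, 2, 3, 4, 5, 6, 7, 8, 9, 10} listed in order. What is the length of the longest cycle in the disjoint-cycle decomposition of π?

Decomposing into disjoint cycles gives (1, 5)(2, 3, 7, 8, 10)(4, 6, 9); the longest has length 5.

5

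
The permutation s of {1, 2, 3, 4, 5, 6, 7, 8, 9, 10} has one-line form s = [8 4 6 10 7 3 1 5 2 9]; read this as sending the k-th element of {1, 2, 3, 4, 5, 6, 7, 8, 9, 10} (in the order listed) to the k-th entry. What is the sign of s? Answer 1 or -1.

In disjoint-cycle form the cycle lengths are 4, 4, 2.
A cycle is odd iff its length is even; s has 3 even-length cycles, so sgn(s) = (−1)^3 and s is odd.

-1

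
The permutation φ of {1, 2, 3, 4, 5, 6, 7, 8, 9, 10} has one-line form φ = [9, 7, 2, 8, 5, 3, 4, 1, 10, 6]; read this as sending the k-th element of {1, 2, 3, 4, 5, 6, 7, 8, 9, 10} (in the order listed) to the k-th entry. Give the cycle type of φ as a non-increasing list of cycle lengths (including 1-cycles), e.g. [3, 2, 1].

[9, 1]

The disjoint cycles are (1 9 10 6 3 2 7 4 8)(5), with lengths 9, 1 in non-increasing order.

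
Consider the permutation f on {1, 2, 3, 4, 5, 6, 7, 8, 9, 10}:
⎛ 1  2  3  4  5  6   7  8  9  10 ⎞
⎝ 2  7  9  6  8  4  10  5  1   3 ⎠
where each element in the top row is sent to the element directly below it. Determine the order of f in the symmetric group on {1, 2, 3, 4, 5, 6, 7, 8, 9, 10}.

6

The disjoint-cycle form of f has cycle lengths 6, 2, 2.
The order of f is the least common multiple of its cycle lengths: lcm(6, 2, 2) = 6.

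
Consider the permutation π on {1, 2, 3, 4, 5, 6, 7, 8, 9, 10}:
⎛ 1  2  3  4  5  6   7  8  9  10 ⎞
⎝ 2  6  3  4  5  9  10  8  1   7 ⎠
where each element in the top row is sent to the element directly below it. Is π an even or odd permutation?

In disjoint-cycle form the cycle lengths are 4, 2, 1, 1, 1, 1.
A cycle of length ℓ contributes ℓ−1 transpositions, so π is a product of 3 + 1 = 4 transpositions — even.

even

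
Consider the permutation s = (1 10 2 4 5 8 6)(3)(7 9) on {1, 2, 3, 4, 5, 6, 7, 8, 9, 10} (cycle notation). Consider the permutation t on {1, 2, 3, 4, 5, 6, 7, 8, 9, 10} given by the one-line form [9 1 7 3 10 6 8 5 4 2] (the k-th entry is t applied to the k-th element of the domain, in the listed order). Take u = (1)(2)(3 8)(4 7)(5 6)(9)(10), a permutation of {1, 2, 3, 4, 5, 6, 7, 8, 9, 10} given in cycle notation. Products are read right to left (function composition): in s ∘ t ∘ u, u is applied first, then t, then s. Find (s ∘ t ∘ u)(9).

Apply the permutations in order: u(9) = 9, then t(9) = 4, then s(4) = 5. So (s ∘ t ∘ u)(9) = 5.

5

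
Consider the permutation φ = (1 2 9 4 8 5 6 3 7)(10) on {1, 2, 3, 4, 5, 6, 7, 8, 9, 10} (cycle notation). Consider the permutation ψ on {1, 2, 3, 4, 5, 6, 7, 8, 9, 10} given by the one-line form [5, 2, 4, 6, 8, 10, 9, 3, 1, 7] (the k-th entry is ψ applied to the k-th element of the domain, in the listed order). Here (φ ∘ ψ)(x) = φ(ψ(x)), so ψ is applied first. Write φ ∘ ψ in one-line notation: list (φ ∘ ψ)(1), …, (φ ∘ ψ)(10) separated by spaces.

(φ ∘ ψ)(x) = φ(ψ(x)). Computing each image: φ(ψ(1)) = φ(5) = 6, φ(ψ(2)) = φ(2) = 9, φ(ψ(3)) = φ(4) = 8, φ(ψ(4)) = φ(6) = 3, φ(ψ(5)) = φ(8) = 5, φ(ψ(6)) = φ(10) = 10, φ(ψ(7)) = φ(9) = 4, φ(ψ(8)) = φ(3) = 7, φ(ψ(9)) = φ(1) = 2, φ(ψ(10)) = φ(7) = 1.
Hence φ ∘ ψ = [6 9 8 3 5 10 4 7 2 1].

6 9 8 3 5 10 4 7 2 1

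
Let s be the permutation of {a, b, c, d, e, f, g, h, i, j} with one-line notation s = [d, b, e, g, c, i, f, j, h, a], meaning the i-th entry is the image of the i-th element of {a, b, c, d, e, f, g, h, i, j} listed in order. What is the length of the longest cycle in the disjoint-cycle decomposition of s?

Decomposing into disjoint cycles gives (a, d, g, f, i, h, j)(c, e); the longest has length 7.

7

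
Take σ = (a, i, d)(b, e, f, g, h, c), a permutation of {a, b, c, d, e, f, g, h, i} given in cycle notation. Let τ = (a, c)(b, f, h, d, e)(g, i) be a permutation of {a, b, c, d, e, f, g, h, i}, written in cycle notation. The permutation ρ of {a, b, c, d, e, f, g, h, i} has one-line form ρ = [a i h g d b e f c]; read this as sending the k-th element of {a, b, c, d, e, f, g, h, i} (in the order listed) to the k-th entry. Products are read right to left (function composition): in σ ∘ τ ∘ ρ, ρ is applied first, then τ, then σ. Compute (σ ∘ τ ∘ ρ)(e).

f

Apply the permutations in order: ρ(e) = d, then τ(d) = e, then σ(e) = f. So (σ ∘ τ ∘ ρ)(e) = f.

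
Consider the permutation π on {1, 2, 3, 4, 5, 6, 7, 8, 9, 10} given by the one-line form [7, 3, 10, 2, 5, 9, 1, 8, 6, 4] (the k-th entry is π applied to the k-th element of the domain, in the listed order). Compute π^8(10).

Tracing 10 → 4 → … returns to 10 after 4 steps, so 10 lies in a 4-cycle (2 3 10 4).
Since the cycle has length 4, π^8 acts on it the same as π^0 (8 mod 4 = 0).
So π^8(10) = 10.

10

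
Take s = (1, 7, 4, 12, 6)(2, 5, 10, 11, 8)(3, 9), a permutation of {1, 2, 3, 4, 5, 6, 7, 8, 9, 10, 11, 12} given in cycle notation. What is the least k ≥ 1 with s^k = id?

The disjoint cycles have lengths 5, 5, 2.
Since disjoint cycles commute, ord(s) = lcm(5, 5, 2) = 10.

10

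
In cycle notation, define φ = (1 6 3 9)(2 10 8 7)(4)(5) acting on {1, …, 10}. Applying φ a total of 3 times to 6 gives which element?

1

6 lies in the 4-cycle (1 6 3 9).
Stepping 3 places around the cycle: 6 → 3 → 9 → 1.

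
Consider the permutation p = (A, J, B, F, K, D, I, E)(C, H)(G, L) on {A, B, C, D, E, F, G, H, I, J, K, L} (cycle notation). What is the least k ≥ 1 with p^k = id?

The cycle type of p is (8, 2, 2).
The order is lcm(8, 2, 2) = 8.

8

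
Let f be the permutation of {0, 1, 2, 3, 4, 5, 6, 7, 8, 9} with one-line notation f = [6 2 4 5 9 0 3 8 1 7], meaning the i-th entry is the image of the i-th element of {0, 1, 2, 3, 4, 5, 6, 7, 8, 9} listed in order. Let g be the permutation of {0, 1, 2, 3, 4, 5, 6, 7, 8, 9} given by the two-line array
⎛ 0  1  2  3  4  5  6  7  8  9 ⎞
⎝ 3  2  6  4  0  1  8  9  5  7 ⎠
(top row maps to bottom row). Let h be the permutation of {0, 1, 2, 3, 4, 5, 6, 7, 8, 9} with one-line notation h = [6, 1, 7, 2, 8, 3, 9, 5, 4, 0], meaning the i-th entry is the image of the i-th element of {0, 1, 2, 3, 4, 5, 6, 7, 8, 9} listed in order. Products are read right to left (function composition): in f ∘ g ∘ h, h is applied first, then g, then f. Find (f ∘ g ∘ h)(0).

Chase 0: h(0) = 6; g(6) = 8; f(8) = 1. Hence (f ∘ g ∘ h)(0) = 1.

1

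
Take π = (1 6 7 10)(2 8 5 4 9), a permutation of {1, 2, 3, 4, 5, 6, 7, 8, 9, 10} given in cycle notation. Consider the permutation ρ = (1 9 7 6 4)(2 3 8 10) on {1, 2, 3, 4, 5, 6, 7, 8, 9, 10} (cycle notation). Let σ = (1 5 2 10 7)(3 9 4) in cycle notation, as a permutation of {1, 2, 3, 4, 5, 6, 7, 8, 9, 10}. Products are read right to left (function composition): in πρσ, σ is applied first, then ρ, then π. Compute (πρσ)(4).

5

(πρσ)(4) = π(ρ(σ(4))). σ(4) = 3, then ρ(3) = 8, then π(8) = 5, so the result is 5.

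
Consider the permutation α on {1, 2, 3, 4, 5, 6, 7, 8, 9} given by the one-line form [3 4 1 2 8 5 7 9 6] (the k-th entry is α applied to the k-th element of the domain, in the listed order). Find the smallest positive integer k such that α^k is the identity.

4

Writing α as disjoint cycles, the cycle lengths are 4, 2, 2, 1.
The order is lcm(4, 2, 2) = 4.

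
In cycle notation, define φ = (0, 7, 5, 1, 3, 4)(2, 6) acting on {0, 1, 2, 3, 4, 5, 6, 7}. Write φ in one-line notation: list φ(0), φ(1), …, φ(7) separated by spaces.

7 3 6 4 0 1 2 5

Image by image: 0↦7, 1↦3, 2↦6, 3↦4, 4↦0, 5↦1, 6↦2, 7↦5.
So the one-line form is 7 3 6 4 0 1 2 5.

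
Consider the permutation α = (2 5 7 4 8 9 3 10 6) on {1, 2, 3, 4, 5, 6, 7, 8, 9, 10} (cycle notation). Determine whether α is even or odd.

The cycle lengths are 9, 1.
A cycle is odd iff its length is even; α has 0 even-length cycles, so sgn(α) = (−1)^0 and α is even.

even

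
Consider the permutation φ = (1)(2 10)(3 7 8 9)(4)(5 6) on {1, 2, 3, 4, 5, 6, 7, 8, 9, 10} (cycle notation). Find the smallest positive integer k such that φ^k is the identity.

4

The cycle type of φ is (4, 2, 2, 1, 1).
Since disjoint cycles commute, ord(φ) = lcm(4, 2, 2) = 4.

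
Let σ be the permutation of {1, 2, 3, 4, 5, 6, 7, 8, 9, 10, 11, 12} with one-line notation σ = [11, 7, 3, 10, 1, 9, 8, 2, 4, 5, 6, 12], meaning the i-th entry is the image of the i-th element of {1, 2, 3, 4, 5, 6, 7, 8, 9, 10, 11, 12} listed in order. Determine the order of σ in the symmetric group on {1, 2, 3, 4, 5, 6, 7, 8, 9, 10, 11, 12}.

Decomposing into disjoint cycles gives cycle lengths 7, 3, 1, 1.
The order of σ is the least common multiple of its cycle lengths: lcm(7, 3) = 21.

21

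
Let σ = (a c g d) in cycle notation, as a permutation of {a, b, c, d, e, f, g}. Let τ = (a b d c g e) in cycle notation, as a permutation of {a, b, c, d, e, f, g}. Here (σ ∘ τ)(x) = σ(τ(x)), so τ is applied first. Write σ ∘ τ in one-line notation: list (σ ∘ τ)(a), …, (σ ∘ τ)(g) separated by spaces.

b a d g c f e

(σ ∘ τ)(x) = σ(τ(x)). Computing each image: σ(τ(a)) = σ(b) = b, σ(τ(b)) = σ(d) = a, σ(τ(c)) = σ(g) = d, σ(τ(d)) = σ(c) = g, σ(τ(e)) = σ(a) = c, σ(τ(f)) = σ(f) = f, σ(τ(g)) = σ(e) = e.
Hence σ ∘ τ = [b a d g c f e].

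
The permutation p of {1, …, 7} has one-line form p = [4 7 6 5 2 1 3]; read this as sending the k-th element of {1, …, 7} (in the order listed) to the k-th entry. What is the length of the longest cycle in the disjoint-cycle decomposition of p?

Decomposing into disjoint cycles gives (1 4 5 2 7 3 6); the longest has length 7.

7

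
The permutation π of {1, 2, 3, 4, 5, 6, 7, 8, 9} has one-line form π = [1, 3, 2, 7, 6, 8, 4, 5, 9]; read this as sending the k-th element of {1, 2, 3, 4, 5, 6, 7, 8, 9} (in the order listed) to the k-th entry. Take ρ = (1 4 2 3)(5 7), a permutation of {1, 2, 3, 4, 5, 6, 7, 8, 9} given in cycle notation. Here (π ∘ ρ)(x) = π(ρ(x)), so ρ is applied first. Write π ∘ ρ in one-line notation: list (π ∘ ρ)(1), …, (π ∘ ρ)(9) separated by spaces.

7 2 1 3 4 8 6 5 9

Chase each element through ρ then π: 1 → 4 → 7; 2 → 3 → 2; 3 → 1 → 1; 4 → 2 → 3; 5 → 7 → 4; 6 → 6 → 8; 7 → 5 → 6; 8 → 8 → 5; 9 → 9 → 9.
Collecting the images, π ∘ ρ = [7 2 1 3 4 8 6 5 9].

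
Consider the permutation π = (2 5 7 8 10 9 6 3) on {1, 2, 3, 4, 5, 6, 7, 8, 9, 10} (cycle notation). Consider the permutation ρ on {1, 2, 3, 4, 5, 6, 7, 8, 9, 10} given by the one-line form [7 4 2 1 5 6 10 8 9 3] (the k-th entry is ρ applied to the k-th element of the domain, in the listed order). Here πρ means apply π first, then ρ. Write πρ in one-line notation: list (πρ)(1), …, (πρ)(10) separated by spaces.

For each element, apply π then ρ: 1 → 1 → 7; 2 → 5 → 5; 3 → 2 → 4; 4 → 4 → 1; 5 → 7 → 10; 6 → 3 → 2; 7 → 8 → 8; 8 → 10 → 3; 9 → 6 → 6; 10 → 9 → 9.
So πρ in one-line form is 7 5 4 1 10 2 8 3 6 9.

7 5 4 1 10 2 8 3 6 9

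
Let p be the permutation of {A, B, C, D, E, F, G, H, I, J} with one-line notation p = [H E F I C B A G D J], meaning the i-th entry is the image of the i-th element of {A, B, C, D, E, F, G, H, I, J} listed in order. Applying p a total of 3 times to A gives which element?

A

Tracing A → H → … returns to A after 3 steps, so A lies in a 3-cycle (A H G).
Since the cycle has length 3, p^3 acts on it the same as p^0 (3 mod 3 = 0).
So p^3(A) = A.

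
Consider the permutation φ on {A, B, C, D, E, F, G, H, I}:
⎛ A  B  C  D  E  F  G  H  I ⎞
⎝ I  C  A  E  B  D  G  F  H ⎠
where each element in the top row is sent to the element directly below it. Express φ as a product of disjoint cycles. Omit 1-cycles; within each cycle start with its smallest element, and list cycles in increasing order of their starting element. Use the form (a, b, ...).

Iterating φ from A gives A → I → H → F → D → E → B → C → A; that is the 8-cycle (A, I, H, F, D, E, B, C).
Repeating from the next unused element and collecting all non-trivial cycles gives (A, I, H, F, D, E, B, C).

(A, I, H, F, D, E, B, C)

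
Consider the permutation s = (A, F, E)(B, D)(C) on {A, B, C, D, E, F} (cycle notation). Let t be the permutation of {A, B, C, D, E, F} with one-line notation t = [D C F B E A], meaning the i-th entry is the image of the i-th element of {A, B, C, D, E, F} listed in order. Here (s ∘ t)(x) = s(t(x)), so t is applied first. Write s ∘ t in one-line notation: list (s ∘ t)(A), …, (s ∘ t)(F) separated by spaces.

(s ∘ t)(x) = s(t(x)). Computing each image: s(t(A)) = s(D) = B, s(t(B)) = s(C) = C, s(t(C)) = s(F) = E, s(t(D)) = s(B) = D, s(t(E)) = s(E) = A, s(t(F)) = s(A) = F.
Hence s ∘ t = [B C E D A F].

B C E D A F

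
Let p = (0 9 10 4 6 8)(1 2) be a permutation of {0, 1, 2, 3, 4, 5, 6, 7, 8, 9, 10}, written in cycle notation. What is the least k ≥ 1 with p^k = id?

The cycle type of p is (6, 2, 1, 1, 1).
Since disjoint cycles commute, ord(p) = lcm(6, 2) = 6.

6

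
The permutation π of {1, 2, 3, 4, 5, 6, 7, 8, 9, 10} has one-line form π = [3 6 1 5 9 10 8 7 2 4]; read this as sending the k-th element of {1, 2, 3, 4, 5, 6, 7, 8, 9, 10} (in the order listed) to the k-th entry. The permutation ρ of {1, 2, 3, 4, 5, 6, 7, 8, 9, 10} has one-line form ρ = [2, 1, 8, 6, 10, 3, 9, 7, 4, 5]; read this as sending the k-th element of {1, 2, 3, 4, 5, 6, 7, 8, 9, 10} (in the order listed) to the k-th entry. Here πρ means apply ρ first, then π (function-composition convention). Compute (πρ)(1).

6

First apply ρ: ρ(1) = 2, then π(2) = 6. Thus (πρ)(1) = 6.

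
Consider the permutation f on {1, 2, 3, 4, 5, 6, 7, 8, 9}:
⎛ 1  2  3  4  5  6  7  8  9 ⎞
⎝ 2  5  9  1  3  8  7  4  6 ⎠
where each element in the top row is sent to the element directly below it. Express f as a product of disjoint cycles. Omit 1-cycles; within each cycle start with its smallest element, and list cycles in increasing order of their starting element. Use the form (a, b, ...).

(1, 2, 5, 3, 9, 6, 8, 4)

Start at 1 and follow images: 1 → 2 → 5 → 3 → 9 → 6 → 8 → 4 → 1, giving the cycle (1, 2, 5, 3, 9, 6, 8, 4).
Continuing from each remaining unvisited element yields (1, 2, 5, 3, 9, 6, 8, 4).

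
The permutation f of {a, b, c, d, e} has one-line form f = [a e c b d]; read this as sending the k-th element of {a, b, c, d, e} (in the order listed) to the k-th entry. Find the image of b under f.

e

b is element number 2 of the domain, and entry number 2 of the one-line form is e, so f(b) = e.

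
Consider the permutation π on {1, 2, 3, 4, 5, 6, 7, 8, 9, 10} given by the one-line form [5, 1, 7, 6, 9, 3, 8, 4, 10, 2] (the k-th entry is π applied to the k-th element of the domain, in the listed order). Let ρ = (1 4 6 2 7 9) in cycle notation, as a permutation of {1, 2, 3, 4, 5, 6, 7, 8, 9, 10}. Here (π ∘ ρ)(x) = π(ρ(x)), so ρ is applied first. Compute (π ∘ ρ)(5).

(π ∘ ρ)(5) = π(ρ(5)). ρ(5) = 5, then π(5) = 9. So (π ∘ ρ)(5) = 9.

9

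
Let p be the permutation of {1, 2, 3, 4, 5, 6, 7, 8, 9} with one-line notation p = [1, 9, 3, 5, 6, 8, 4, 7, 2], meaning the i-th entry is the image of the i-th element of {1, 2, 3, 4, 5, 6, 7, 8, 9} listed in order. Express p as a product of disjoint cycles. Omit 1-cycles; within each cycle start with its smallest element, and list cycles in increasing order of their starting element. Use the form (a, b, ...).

Start at 2 and follow images: 2 → 9 → 2, giving the cycle (2, 9).
Repeating from the next unused element and collecting all non-trivial cycles gives (2, 9)(4, 5, 6, 8, 7).

(2, 9)(4, 5, 6, 8, 7)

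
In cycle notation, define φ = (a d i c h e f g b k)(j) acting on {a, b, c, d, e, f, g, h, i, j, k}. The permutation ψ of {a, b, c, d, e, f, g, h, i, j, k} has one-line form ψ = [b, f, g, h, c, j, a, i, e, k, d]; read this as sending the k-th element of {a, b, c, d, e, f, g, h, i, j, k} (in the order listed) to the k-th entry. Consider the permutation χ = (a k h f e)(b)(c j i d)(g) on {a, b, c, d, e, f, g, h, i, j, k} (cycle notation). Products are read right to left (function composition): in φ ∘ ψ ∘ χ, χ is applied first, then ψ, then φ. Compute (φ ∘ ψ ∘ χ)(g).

Chase g: χ(g) = g; ψ(g) = a; φ(a) = d. Hence (φ ∘ ψ ∘ χ)(g) = d.

d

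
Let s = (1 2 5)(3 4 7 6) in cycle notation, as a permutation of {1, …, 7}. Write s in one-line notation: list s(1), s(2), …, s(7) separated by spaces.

2 5 4 7 1 3 6

Reading each image from the cycles: 1↦2, 2↦5, 3↦4, 4↦7, 5↦1, 6↦3, 7↦6.
So the one-line form is 2 5 4 7 1 3 6.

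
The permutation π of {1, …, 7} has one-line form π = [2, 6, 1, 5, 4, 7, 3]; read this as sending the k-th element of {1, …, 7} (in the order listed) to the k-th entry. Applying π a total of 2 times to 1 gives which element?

6

Tracing 1 → 2 → … returns to 1 after 5 steps, so 1 lies in a 5-cycle (1 2 6 7 3).
Stepping 2 places around the cycle: 1 → 2 → 6.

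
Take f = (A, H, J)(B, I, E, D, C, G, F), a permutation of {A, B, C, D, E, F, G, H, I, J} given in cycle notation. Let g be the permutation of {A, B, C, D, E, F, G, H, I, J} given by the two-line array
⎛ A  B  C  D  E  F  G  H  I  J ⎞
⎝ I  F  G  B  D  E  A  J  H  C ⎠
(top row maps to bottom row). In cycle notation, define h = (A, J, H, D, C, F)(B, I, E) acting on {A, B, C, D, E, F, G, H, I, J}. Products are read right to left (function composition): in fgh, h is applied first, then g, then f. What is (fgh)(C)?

D

Chase C: h(C) = F; g(F) = E; f(E) = D. Hence (fgh)(C) = D.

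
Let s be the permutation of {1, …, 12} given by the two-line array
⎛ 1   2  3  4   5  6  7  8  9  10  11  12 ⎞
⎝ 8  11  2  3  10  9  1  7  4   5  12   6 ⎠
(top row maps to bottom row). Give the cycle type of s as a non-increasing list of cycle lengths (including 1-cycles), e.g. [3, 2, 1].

The disjoint cycles are (1, 8, 7)(2, 11, 12, 6, 9, 4, 3)(5, 10), with lengths 7, 3, 2 in non-increasing order.

[7, 3, 2]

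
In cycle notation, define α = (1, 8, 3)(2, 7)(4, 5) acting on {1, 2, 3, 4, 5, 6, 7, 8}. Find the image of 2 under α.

7

In the cycle (2, 7), 2 is followed by 7, so α(2) = 7.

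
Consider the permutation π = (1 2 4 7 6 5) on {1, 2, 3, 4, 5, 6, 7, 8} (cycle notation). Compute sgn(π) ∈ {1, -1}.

-1

The cycle lengths are 6, 1, 1.
A cycle is odd iff its length is even; π has 1 even-length cycle, so sgn(π) = (−1)^1 and π is odd.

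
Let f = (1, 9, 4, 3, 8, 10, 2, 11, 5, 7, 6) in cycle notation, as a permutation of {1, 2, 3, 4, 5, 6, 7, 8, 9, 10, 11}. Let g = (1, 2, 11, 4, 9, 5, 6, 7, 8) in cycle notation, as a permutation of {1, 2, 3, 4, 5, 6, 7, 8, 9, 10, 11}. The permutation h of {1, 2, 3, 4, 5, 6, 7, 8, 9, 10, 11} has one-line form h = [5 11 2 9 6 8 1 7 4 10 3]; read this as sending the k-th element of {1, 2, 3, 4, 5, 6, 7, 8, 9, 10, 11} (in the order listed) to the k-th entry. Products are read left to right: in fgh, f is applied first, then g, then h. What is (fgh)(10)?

Chase 10: f(10) = 2; g(2) = 11; h(11) = 3. Hence (fgh)(10) = 3.

3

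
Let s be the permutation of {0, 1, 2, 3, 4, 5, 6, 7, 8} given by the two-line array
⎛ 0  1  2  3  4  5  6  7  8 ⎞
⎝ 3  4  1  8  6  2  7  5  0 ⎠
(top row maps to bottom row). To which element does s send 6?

The entry below 6 in the array is 7, so s(6) = 7.

7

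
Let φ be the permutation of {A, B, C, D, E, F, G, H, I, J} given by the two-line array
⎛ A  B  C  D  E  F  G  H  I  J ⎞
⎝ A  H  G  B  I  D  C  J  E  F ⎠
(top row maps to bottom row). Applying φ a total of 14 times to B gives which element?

Tracing B → H → … returns to B after 5 steps, so B lies in a 5-cycle (B, H, J, F, D).
Powers repeat with period 5 on this cycle, and 14 mod 5 = 4, so φ^14(B) = φ^4(B).
Advancing 4 steps from B: B → H → J → F → D.

D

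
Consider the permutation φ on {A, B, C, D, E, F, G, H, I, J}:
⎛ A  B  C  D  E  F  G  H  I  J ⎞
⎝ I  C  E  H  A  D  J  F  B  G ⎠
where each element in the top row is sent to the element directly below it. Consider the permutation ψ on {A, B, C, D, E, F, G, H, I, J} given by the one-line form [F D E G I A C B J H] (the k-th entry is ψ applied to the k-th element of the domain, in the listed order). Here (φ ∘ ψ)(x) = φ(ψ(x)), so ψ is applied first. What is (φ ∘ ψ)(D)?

First apply ψ: ψ(D) = G, then φ(G) = J. Thus (φ ∘ ψ)(D) = J.

J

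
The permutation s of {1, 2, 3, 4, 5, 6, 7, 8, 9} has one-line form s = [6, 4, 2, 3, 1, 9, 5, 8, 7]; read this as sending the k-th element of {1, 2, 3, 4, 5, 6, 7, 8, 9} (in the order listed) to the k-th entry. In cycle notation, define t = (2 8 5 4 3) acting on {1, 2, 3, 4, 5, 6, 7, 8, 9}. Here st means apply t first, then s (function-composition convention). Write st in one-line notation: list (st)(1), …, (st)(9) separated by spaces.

6 8 4 2 3 9 5 1 7

For each element, apply t then s: 1 → 1 → 6; 2 → 8 → 8; 3 → 2 → 4; 4 → 3 → 2; 5 → 4 → 3; 6 → 6 → 9; 7 → 7 → 5; 8 → 5 → 1; 9 → 9 → 7.
Collecting the images, st = [6 8 4 2 3 9 5 1 7].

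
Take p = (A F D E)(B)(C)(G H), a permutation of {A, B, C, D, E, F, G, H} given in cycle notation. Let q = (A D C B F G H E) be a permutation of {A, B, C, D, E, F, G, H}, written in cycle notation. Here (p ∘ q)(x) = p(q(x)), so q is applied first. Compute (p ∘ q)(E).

q(E) = A, then p(A) = F; composing gives (p ∘ q)(E) = F.

F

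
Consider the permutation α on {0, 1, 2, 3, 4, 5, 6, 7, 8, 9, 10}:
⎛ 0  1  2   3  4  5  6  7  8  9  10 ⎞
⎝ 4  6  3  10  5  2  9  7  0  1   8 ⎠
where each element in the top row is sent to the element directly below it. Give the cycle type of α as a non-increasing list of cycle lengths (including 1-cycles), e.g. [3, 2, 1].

[7, 3, 1]

The disjoint cycles are (0 4 5 2 3 10 8)(1 6 9)(7), with lengths 7, 3, 1 in non-increasing order.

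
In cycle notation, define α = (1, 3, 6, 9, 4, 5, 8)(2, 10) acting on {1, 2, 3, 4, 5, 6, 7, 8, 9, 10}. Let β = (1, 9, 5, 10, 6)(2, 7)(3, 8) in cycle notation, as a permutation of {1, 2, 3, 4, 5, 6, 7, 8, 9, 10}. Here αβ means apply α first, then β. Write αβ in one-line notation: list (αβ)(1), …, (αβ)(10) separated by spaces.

Chase each element through α then β: 1 → 3 → 8; 2 → 10 → 6; 3 → 6 → 1; 4 → 5 → 10; 5 → 8 → 3; 6 → 9 → 5; 7 → 7 → 2; 8 → 1 → 9; 9 → 4 → 4; 10 → 2 → 7.
So αβ in one-line form is 8 6 1 10 3 5 2 9 4 7.

8 6 1 10 3 5 2 9 4 7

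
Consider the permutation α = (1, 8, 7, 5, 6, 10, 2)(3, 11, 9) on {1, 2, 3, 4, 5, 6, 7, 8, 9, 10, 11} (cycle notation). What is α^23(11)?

3

11 lies in the 3-cycle (3, 11, 9).
Since the cycle has length 3, α^23 acts on it the same as α^2 (23 mod 3 = 2).
Stepping 2 places around the cycle: 11 → 9 → 3.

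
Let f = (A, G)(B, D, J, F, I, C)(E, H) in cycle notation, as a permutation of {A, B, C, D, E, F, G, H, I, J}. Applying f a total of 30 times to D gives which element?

D

D lies in the 6-cycle (B, D, J, F, I, C).
Since the cycle has length 6, f^30 acts on it the same as f^0 (30 mod 6 = 0).
So f^30(D) = D.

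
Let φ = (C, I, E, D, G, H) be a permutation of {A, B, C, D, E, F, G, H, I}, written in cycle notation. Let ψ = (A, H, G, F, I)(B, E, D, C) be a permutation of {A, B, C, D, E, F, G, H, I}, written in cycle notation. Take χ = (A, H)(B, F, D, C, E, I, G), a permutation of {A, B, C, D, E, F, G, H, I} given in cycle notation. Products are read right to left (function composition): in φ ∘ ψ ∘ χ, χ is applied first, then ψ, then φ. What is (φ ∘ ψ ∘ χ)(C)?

Apply the permutations in order: χ(C) = E, then ψ(E) = D, then φ(D) = G. So (φ ∘ ψ ∘ χ)(C) = G.

G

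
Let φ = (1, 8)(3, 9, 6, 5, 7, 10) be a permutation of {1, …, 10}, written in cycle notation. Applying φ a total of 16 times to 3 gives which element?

7

3 lies in the 6-cycle (3, 9, 6, 5, 7, 10).
Since the cycle has length 6, φ^16 acts on it the same as φ^4 (16 mod 6 = 4).
Advancing 4 steps from 3: 3 → 9 → 6 → 5 → 7.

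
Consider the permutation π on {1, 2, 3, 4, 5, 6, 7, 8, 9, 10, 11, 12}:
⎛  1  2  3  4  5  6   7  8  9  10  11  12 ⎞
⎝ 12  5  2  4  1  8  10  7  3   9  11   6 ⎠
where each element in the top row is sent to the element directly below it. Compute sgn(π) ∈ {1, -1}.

In disjoint-cycle form the cycle lengths are 10, 1, 1.
A cycle is odd iff its length is even; π has 1 even-length cycle, so sgn(π) = (−1)^1 and π is odd.

-1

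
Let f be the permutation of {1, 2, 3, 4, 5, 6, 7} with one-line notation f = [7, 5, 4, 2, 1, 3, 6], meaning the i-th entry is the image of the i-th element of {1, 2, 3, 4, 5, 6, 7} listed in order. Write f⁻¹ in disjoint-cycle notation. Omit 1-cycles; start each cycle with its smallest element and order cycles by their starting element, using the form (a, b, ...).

First write f in disjoint cycles: (1, 7, 6, 3, 4, 2, 5).
The inverse reverses every cycle; in canonical form, f⁻¹ = (1, 5, 2, 4, 3, 6, 7).

(1, 5, 2, 4, 3, 6, 7)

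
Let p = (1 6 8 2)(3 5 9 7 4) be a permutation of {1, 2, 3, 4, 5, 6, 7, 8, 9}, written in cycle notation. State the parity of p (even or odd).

odd

The cycle lengths are 5, 4.
A cycle of length ℓ contributes ℓ−1 transpositions, so p is a product of 4 + 3 = 7 transpositions — odd.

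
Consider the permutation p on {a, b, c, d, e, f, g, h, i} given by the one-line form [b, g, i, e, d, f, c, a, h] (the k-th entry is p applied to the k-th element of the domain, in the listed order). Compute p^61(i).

h

Tracing i → h → … returns to i after 6 steps, so i lies in a 6-cycle (a, b, g, c, i, h).
Powers repeat with period 6 on this cycle, and 61 mod 6 = 1, so p^61(i) = p^1(i).
Advancing 1 step from i: i → h.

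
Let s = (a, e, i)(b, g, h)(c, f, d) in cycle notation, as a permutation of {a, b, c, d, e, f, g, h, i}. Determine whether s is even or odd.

The cycle lengths are 3, 3, 3.
A cycle of length ℓ contributes ℓ−1 transpositions, so s is a product of 2 + 2 + 2 = 6 transpositions — even.

even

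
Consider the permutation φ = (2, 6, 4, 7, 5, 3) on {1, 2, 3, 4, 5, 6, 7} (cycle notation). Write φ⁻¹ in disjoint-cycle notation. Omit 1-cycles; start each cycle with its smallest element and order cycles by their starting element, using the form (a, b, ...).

(2, 3, 5, 7, 4, 6)

The inverse reverses each cycle.
Reversing each cycle of φ and rotating so the smallest element leads gives (2, 3, 5, 7, 4, 6).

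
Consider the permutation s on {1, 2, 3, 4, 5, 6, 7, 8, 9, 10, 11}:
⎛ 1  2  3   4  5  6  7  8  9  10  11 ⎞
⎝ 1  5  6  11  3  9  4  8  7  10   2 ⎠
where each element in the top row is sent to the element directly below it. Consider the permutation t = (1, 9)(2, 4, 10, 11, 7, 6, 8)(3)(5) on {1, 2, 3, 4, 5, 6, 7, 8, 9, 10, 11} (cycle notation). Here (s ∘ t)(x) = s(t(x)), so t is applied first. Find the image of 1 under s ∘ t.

(s ∘ t)(1) = s(t(1)). t(1) = 9, then s(9) = 7. So (s ∘ t)(1) = 7.

7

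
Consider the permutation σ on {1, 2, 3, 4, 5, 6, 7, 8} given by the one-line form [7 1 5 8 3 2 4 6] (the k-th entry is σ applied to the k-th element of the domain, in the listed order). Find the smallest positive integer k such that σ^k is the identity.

6

Writing σ as disjoint cycles, the cycle lengths are 6, 2.
Since disjoint cycles commute, ord(σ) = lcm(6, 2) = 6.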